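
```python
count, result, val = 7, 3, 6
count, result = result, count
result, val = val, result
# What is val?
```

Trace:
`count, result, val = 7, 3, 6` → count = 7; result = 3; val = 6
`count, result = result, count` → count = 3; result = 7
`result, val = val, result` → result = 6; val = 7
So val = 7

Answer: 7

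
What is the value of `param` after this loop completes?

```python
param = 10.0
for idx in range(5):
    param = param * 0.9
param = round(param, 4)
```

Exponential decay: 10.0 * 0.9^5
`param` takes the values: 10.0 → 9.0 → 8.1 → 7.29 → 6.561 → 5.9049

Answer: 5.9049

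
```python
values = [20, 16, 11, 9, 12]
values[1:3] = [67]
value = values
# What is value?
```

Trace:
`values = [20, 16, 11, 9, 12]` → values = [20, 16, 11, 9, 12]
`values[1:3] = [67]` → values = [20, 67, 9, 12]
`value = values` → value = [20, 67, 9, 12]
So value = [20, 67, 9, 12]

Answer: [20, 67, 9, 12]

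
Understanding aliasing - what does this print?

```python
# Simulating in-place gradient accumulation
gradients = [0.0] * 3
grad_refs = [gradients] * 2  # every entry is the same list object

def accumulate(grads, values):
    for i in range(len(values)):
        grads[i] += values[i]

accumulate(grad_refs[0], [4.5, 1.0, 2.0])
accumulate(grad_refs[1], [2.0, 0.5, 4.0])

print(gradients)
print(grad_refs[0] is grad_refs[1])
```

Key concept: gradient accumulation aliasing.
Step by step:
`gradients = [0.0] * 3` → gradients = [0.0, 0.0, 0.0]
`grad_refs = [gradients] * 2` → grad_refs = [[0.0, 0.0, 0.0], [0.0, 0.0, 0.0]]
`accumulate(grad_refs[0], [4.5, 1.0, 2.0])` → gradients = [4.5, 1.0, 2.0]; grad_refs = [[4.5, 1.0, 2.0], [4.5, 1.0, 2.0]]
`accumulate(grad_refs[1], [2.0, 0.5, 4.0])` → gradients = [6.5, 1.5, 6.0]; grad_refs = [[6.5, 1.5, 6.0], [6.5, 1.5, 6.0]]
`print(gradients)` → prints [6.5, 1.5, 6.0]
`print(grad_refs[0] is grad_refs[1])` → prints True

Answer:
[6.5, 1.5, 6.0]
True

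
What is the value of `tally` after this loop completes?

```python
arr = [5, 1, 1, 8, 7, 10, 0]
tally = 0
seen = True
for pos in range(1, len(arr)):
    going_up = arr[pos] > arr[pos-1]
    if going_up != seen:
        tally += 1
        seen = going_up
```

Count direction changes in [5, 1, 1, 8, 7, 10, 0]
`tally` takes the values: 0 → 1 → 2 → 3 → 4 → 5

Answer: 5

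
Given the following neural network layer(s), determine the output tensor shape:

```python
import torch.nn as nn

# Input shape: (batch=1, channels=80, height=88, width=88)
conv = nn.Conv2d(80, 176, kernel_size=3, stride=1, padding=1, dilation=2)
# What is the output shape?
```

Input: (1, 80, 88, 88) -> Output: (1, 176, 86, 86)

Answer: (1, 176, 86, 86)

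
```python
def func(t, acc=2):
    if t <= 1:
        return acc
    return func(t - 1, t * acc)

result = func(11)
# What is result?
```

Accumulator trace (n, acc): (11, 2) -> (10, 22) -> (9, 220) -> (8, 1980) -> (7, 15840) -> (6, 110880) -> (5, 665280) -> (4, 3326400) -> (3, 13305600) -> (2, 39916800) -> (1, 79833600) -> return 79833600

Answer: 79833600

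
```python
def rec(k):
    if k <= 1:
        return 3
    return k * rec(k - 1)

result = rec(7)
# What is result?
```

rec(7) = 7 * 6 * 5 * 4 * 3 * 2 * 3 = 15120

Answer: 15120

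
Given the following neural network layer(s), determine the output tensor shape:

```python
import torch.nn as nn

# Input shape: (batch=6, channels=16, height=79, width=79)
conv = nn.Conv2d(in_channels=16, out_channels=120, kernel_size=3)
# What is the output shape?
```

Input: (6, 16, 79, 79) -> Output: (6, 120, 77, 77)

Answer: (6, 120, 77, 77)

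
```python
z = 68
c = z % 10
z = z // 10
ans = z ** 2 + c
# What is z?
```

Trace:
`z = 68` → z = 68
`c = z % 10` → c = 8
`z = z // 10` → z = 6
`ans = z ** 2 + c` → ans = 44
So z = 6

Answer: 6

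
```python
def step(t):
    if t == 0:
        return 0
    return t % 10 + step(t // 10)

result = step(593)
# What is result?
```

Sum of digits of 593: 3 + 9 + 5 = 17

Answer: 17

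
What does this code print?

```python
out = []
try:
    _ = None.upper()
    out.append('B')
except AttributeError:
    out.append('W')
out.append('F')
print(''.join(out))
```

Execution trace: 'W' (except AttributeError) → 'F' (after the try/except). Output: WF

Answer: WF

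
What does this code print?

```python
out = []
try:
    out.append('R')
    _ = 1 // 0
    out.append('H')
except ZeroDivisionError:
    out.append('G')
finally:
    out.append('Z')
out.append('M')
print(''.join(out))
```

Execution trace: 'R' (try body) → 'G' (except ZeroDivisionError) → 'Z' (finally) → 'M' (after the try/except). Output: RGZM

Answer: RGZM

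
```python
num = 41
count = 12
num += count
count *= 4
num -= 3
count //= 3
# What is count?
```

Trace:
`num = 41` → num = 41
`count = 12` → count = 12
`num += count` → num = 53
`count *= 4` → count = 48
`num -= 3` → num = 50
`count //= 3` → count = 16
So count = 16

Answer: 16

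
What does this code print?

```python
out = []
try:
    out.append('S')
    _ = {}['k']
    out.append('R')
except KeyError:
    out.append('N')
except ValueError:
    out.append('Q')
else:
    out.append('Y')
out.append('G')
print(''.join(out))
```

Execution trace: 'S' (try body) → 'N' (except KeyError) → 'G' (after the try/except). Output: SNG

Answer: SNG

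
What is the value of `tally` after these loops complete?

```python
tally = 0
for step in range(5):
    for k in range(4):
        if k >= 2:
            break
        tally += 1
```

Inner breaks at 2, outer runs 5 times
`tally` takes the values: 0 → 1 → 2 → 3 → 4 → 5 → 6 → 7 → 8 → 9 → 10

Answer: 10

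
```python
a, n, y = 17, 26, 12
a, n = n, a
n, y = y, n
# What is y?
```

Trace:
`a, n, y = 17, 26, 12` → a = 17; n = 26; y = 12
`a, n = n, a` → a = 26; n = 17
`n, y = y, n` → n = 12; y = 17
So y = 17

Answer: 17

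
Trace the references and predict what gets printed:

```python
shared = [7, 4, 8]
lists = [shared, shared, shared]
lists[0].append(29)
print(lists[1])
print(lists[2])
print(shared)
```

Key concept: list of same reference.
Step by step:
`shared = [7, 4, 8]` → shared = [7, 4, 8]
`lists = [shared, shared, shared]` → lists = [[7, 4, 8], [7, 4, 8], [7, 4, 8]]
`lists[0].append(29)` → shared = [7, 4, 8, 29]; lists = [[7, 4, 8, 29], [7, 4, 8, 29], [7, 4, 8, 29]]
`print(lists[1])` → prints [7, 4, 8, 29]
`print(lists[2])` → prints [7, 4, 8, 29]
`print(shared)` → prints [7, 4, 8, 29]

Answer:
[7, 4, 8, 29]
[7, 4, 8, 29]
[7, 4, 8, 29]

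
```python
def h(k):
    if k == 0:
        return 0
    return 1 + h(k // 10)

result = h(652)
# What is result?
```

Count of digits of 652: 3

Answer: 3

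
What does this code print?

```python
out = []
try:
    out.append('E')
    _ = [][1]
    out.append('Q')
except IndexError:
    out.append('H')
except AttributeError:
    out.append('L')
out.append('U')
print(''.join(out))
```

Execution trace: 'E' (try body) → 'H' (except IndexError) → 'U' (after the try/except). Output: EHU

Answer: EHU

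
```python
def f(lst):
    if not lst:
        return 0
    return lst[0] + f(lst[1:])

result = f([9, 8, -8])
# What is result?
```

9 + 8 + (-8) + 0 = 9

Answer: 9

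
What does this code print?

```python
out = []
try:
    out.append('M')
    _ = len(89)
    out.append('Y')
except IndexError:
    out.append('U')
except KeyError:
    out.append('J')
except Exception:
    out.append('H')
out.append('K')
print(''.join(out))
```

Execution trace: 'M' (try body) → 'H' (except Exception) → 'K' (after the try/except). Output: MHK

Answer: MHK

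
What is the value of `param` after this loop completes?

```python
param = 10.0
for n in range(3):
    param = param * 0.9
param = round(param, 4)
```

Exponential decay: 10.0 * 0.9^3
`param` takes the values: 10.0 → 9.0 → 8.1 → 7.29

Answer: 7.29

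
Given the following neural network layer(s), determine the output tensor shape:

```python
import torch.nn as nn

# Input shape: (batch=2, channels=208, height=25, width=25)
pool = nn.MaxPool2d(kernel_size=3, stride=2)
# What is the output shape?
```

Input: (2, 208, 25, 25) -> Output: (2, 208, 12, 12)

Answer: (2, 208, 12, 12)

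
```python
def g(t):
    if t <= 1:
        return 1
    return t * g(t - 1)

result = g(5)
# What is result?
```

g(5) = 5 * 4 * 3 * 2 * 1 = 120

Answer: 120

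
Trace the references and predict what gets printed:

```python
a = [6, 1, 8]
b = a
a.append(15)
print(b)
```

Key concept: basic list aliasing.
Step by step:
`a = [6, 1, 8]` → a = [6, 1, 8]
`b = a` → b = [6, 1, 8] (same object as a)
`a.append(15)` → a = [6, 1, 8, 15] (same object as b); b = [6, 1, 8, 15] (same object as a)
`print(b)` → prints [6, 1, 8, 15]

Answer: [6, 1, 8, 15]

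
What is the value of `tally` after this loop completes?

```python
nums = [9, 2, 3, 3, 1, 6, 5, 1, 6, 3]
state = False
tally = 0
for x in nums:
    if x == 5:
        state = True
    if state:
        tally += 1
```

Count elements after first 5 in [9, 2, 3, 3, 1, 6, 5, 1, 6, 3]
`tally` takes the values: 0 → 1 → 2 → 3 → 4

Answer: 4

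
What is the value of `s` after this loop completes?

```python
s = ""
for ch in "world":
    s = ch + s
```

Reverse 'world'
`s` takes the values: "" → "w" → "ow" → "row" → "lrow" → "dlrow"

Answer: "dlrow"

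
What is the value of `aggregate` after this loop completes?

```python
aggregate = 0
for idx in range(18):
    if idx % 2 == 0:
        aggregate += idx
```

Sum of even numbers 0 to 17
`aggregate` takes the values: 0 → 2 → 6 → 12 → 20 → 30 → 42 → 56 → 72

Answer: 72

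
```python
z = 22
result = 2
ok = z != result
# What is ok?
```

Trace:
`z = 22` → z = 22
`result = 2` → result = 2
`ok = z != result` → ok = True
So ok = True

Answer: True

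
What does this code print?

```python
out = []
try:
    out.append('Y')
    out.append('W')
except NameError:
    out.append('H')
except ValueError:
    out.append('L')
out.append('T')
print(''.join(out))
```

Execution trace: 'Y' (try body) → 'W' (try body, no exception) → 'T' (after the try/except). Output: YWT

Answer: YWT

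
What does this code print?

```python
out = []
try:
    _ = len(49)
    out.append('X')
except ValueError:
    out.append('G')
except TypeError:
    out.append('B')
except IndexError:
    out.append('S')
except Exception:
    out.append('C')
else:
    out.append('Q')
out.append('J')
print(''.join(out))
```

Execution trace: 'B' (except TypeError) → 'J' (after the try/except). Output: BJ

Answer: BJ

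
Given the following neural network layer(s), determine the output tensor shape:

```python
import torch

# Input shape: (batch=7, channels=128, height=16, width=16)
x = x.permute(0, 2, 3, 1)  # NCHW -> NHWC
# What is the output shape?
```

Input: (7, 128, 16, 16) -> Output: (7, 16, 16, 128)

Answer: (7, 16, 16, 128)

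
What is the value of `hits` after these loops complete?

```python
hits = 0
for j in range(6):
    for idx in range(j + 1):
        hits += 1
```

Triangle: 1 + 2 + ... + 6
`hits` takes the values: 0 → 1 → 2 → 3 → 4 → 5 → 6 → 7 → 8 → 9 → 10 → 11 → 12 → 13 → 14 → 15 → 16 → 17 → 18 → 19 → 20 → 21

Answer: 21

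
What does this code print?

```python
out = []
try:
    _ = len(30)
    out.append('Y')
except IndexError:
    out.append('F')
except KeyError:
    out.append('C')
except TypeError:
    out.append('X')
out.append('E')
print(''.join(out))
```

Execution trace: 'X' (except TypeError) → 'E' (after the try/except). Output: XE

Answer: XE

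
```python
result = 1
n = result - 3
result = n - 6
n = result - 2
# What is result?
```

Trace:
`result = 1` → result = 1
`n = result - 3` → n = -2
`result = n - 6` → result = -8
`n = result - 2` → n = -10
So result = -8

Answer: -8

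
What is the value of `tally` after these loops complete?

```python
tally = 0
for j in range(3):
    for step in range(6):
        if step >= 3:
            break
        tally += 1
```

Inner breaks at 3, outer runs 3 times
`tally` takes the values: 0 → 1 → 2 → 3 → 4 → 5 → 6 → 7 → 8 → 9

Answer: 9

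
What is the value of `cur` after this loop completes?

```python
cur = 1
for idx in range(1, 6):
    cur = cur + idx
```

Start at 1, add 1 through 5
`cur` takes the values: 1 → 2 → 4 → 7 → 11 → 16

Answer: 16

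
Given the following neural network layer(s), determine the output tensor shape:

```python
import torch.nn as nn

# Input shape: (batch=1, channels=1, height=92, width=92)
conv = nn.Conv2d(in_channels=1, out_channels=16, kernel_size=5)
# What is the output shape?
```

Input: (1, 1, 92, 92) -> Output: (1, 16, 88, 88)

Answer: (1, 16, 88, 88)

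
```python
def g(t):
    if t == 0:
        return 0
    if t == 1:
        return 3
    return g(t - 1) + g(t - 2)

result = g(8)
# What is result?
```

Build up from base cases: g(0)=0, g(1)=3, g(2)=3, g(3)=6, g(4)=9, g(5)=15, g(6)=24, ..., g(8)=63

Answer: 63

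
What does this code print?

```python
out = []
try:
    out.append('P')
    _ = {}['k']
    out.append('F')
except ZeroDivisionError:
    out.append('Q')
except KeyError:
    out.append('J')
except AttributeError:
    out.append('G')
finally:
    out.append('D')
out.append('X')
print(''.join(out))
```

Execution trace: 'P' (try body) → 'J' (except KeyError) → 'D' (finally) → 'X' (after the try/except). Output: PJDX

Answer: PJDX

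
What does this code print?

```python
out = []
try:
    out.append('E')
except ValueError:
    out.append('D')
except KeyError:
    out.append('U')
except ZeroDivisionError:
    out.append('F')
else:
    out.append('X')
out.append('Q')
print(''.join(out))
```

Execution trace: 'E' (try body, no exception) → 'X' (else) → 'Q' (after the try/except). Output: EXQ

Answer: EXQ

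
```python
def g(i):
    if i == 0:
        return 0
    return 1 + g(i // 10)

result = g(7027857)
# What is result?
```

Count of digits of 7027857: 7

Answer: 7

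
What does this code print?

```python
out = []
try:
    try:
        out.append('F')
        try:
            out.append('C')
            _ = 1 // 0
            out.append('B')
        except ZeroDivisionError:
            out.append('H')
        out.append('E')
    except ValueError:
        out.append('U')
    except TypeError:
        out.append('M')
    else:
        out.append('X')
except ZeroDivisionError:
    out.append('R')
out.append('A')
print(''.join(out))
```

Execution trace: 'F' (try body) → 'C' (inner try body) → 'H' (inner except ZeroDivisionError) → 'E' (try body, no exception) → 'X' (else) → 'A' (after the try/except). Output: FCHEXA

Answer: FCHEXA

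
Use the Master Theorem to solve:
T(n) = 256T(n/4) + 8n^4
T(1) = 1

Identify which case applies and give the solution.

a=256, b=4, f(n)=8n^4. log_4(256) = 4. Since c=4 = 4, Case 2 applies: T(n) = Θ(n^log_b(a) · log n) = O(n^4 log n).

Answer: O(n^4 log n) - Case 2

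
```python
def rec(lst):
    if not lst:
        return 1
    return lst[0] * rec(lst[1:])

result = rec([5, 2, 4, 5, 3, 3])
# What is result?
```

Product over [5, 2, 4, 5, 3, 3] = 5 * 2 * 4 * 5 * 3 * 3 = 1800

Answer: 1800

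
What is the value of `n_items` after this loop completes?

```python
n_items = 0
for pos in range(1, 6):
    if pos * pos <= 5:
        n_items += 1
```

Count numbers where pos² ≤ 5
`n_items` takes the values: 0 → 1 → 2

Answer: 2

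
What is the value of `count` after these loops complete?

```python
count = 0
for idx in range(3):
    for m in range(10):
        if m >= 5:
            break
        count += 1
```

Inner breaks at 5, outer runs 3 times
`count` takes the values: 0 → 1 → 2 → 3 → 4 → 5 → 6 → 7 → 8 → 9 → 10 → 11 → 12 → 13 → 14 → 15

Answer: 15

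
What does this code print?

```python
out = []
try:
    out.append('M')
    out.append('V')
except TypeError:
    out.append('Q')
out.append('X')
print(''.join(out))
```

Execution trace: 'M' (try body) → 'V' (try body, no exception) → 'X' (after the try/except). Output: MVX

Answer: MVX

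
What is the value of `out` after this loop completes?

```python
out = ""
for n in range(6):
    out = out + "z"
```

Repeat 'z' 6 times
`out` takes the values: "" → "z" → "zz" → "zzz" → "zzzz" → "zzzzz" → "zzzzzz"

Answer: "zzzzzz"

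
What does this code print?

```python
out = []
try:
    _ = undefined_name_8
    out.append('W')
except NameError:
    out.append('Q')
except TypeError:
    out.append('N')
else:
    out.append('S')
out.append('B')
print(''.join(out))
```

Execution trace: 'Q' (except NameError) → 'B' (after the try/except). Output: QB

Answer: QB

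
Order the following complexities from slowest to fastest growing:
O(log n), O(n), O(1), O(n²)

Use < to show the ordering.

Ordered by growth rate: O(1) < O(log n) < O(n) < O(n²)

Answer: O(1) < O(log n) < O(n) < O(n²)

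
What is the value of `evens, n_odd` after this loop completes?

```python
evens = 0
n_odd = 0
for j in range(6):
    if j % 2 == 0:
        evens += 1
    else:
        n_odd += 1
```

Count evens and odds in range(6)
`evens, n_odd` takes the values: (0, 0) → (1, 0) → (1, 1) → (2, 1) → (2, 2) → (3, 2) → (3, 3)

Answer: 3, 3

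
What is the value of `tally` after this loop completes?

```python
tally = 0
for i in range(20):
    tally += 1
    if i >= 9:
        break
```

Loop breaks when i reaches 9, tally is 10
`tally` takes the values: 0 → 1 → 2 → 3 → 4 → 5 → 6 → 7 → 8 → 9 → 10

Answer: 10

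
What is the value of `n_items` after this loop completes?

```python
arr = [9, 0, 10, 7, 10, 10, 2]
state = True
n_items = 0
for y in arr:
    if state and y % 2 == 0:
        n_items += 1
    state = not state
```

Count even values at even positions
`n_items` takes the values: 0 → 1 → 2 → 3

Answer: 3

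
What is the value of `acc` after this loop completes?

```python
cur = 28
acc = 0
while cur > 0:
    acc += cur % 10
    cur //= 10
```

Sum digits of 28
`acc` takes the values: 0 → 8 → 10

Answer: 10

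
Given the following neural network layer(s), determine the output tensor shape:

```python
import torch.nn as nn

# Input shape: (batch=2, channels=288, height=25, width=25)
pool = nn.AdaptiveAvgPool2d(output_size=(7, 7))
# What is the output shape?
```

Input: (2, 288, 25, 25) -> Output: (2, 288, 7, 7)

Answer: (2, 288, 7, 7)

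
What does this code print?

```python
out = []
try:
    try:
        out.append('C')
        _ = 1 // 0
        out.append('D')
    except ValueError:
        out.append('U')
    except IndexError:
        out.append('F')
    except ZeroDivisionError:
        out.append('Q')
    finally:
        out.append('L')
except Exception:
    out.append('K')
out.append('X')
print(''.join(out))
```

Execution trace: 'C' (inner try body) → 'Q' (inner except ZeroDivisionError) → 'L' (inner finally) → 'X' (after the try/except). Output: CQLX

Answer: CQLX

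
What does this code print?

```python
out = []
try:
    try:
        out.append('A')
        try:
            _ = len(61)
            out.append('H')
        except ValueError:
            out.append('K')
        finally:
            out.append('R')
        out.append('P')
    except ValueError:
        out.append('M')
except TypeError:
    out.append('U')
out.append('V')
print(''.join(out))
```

Execution trace: 'A' (try body) → 'R' (inner finally) → 'U' (outer except TypeError) → 'V' (after the try/except). Output: ARUV

Answer: ARUV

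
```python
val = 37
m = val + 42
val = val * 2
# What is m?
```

Trace:
`val = 37` → val = 37
`m = val + 42` → m = 79
`val = val * 2` → val = 74
So m = 79

Answer: 79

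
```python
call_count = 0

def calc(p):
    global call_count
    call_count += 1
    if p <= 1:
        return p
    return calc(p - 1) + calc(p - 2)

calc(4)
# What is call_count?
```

Calls(p) = 1 + Calls(p-1) + Calls(p-2); Calls(0)=Calls(1)=1. For p=4 this gives 9.

Answer: 9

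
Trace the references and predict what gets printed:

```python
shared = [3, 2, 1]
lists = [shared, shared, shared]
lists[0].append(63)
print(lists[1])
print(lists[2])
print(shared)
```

Key concept: list of same reference.
Step by step:
`shared = [3, 2, 1]` → shared = [3, 2, 1]
`lists = [shared, shared, shared]` → lists = [[3, 2, 1], [3, 2, 1], [3, 2, 1]]
`lists[0].append(63)` → shared = [3, 2, 1, 63]; lists = [[3, 2, 1, 63], [3, 2, 1, 63], [3, 2, 1, 63]]
`print(lists[1])` → prints [3, 2, 1, 63]
`print(lists[2])` → prints [3, 2, 1, 63]
`print(shared)` → prints [3, 2, 1, 63]

Answer:
[3, 2, 1, 63]
[3, 2, 1, 63]
[3, 2, 1, 63]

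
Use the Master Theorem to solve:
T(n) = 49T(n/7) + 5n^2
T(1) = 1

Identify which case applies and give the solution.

a=49, b=7, f(n)=5n^2. log_7(49) = 2. Since c=2 = 2, Case 2 applies: T(n) = Θ(n^log_b(a) · log n) = O(n^2 log n).

Answer: O(n^2 log n) - Case 2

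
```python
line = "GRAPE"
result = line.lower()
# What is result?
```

Trace:
`line = "GRAPE"` → line = 'GRAPE'
`result = line.lower()` → result = 'grape'
So result = 'grape'

Answer: 'grape'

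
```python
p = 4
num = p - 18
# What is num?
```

Trace:
`p = 4` → p = 4
`num = p - 18` → num = -14
So num = -14

Answer: -14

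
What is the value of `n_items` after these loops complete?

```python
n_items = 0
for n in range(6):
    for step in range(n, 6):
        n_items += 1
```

Upper triangle: 6 + 5 + ... + 1
`n_items` takes the values: 0 → 1 → 2 → 3 → 4 → 5 → 6 → 7 → 8 → 9 → 10 → 11 → 12 → 13 → 14 → 15 → 16 → 17 → 18 → 19 → 20 → 21

Answer: 21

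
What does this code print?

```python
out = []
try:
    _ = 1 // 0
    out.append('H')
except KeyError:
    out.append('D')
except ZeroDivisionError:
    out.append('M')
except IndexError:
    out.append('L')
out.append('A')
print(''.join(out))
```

Execution trace: 'M' (except ZeroDivisionError) → 'A' (after the try/except). Output: MA

Answer: MA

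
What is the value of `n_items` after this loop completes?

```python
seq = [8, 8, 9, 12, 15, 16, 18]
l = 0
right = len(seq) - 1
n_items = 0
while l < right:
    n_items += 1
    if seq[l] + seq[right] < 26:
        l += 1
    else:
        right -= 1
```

Steps to find pair summing to 26
`n_items` takes the values: 0 → 1 → 2 → 3 → 4 → 5 → 6

Answer: 6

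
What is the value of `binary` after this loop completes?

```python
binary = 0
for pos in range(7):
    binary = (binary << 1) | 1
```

Build 7 consecutive 1-bits: 0b1111111
`binary` takes the values: 0 → 1 → 3 → 7 → 15 → 31 → 63 → 127

Answer: 127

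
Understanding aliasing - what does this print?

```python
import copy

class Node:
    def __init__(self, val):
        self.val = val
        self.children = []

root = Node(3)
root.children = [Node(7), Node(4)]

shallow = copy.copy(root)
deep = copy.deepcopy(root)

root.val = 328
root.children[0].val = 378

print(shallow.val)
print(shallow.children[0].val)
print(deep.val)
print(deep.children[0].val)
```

Key concept: deep copy with custom objects.
Step by step:
`root = Node(3)` → root = Node(val=3, children=[])
`root.children = [Node(7), Node(4)]` → root = Node(val=3, children=[Node(val=7, children=[]), Node(val=4, children=[])])
`shallow = copy.copy(root)` → shallow = Node(val=3, children=[Node(val=7, children=[]), Node(val=4, children=[])])
`deep = copy.deepcopy(root)` → deep = Node(val=3, children=[Node(val=7, children=[]), Node(val=4, children=[])])
`root.val = 328` → root = Node(val=328, children=[Node(val=7, children=[]), Node(val=4, children=[])])
`root.children[0].val = 378` → root = Node(val=328, children=[Node(val=378, children=[]), Node(val=4, children=[])]); shallow = Node(val=3, children=[Node(val=378, children=[]), Node(val=4, children=[])])
`print(shallow.val)` → prints 3
`print(shallow.children[0].val)` → prints 378
`print(deep.val)` → prints 3
`print(deep.children[0].val)` → prints 7

Answer:
3
378
3
7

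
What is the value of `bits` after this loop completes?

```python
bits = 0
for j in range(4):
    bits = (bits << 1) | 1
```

Build 4 consecutive 1-bits: 0b1111
`bits` takes the values: 0 → 1 → 3 → 7 → 15

Answer: 15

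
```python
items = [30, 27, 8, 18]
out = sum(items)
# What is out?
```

Trace:
`items = [30, 27, 8, 18]` → items = [30, 27, 8, 18]
`out = sum(items)` → out = 83
So out = 83

Answer: 83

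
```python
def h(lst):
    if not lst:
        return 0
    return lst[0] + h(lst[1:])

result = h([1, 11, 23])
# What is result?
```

1 + 11 + 23 + 0 = 35

Answer: 35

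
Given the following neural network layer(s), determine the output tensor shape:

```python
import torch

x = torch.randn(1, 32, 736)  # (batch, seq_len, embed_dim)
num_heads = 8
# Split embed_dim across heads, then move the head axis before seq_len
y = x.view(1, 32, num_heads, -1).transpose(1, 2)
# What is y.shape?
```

Input: (1, 32, 736) -> head_dim = 736 // 8 = 92; after view: (1, 32, 8, 92) -> after transpose(1, 2): (1, 8, 32, 92) -> Output: (1, 8, 32, 92)

Answer: (1, 8, 32, 92)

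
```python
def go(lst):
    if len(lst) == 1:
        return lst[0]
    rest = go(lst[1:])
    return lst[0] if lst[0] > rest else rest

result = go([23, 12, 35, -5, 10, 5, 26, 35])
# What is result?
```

Recursive max over [23, 12, 35, -5, 10, 5, 26, 35] = 35

Answer: 35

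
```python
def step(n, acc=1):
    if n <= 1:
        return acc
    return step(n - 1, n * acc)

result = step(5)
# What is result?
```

Accumulator trace (n, acc): (5, 1) -> (4, 5) -> (3, 20) -> (2, 60) -> (1, 120) -> return 120

Answer: 120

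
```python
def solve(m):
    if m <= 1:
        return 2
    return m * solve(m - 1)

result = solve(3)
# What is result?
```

solve(3) = 3 * 2 * 2 = 12

Answer: 12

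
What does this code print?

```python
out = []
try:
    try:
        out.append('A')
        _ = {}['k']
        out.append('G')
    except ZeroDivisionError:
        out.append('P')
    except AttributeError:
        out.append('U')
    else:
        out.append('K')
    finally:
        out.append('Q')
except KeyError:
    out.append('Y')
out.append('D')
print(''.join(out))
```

Execution trace: 'A' (inner try body) → 'Q' (inner finally) → 'Y' (outer except KeyError) → 'D' (after the try/except). Output: AQYD

Answer: AQYD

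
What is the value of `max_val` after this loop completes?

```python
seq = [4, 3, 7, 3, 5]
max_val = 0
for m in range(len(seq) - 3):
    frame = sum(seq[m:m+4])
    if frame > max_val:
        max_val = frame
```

Max sum of 4-element window in [4, 3, 7, 3, 5]
`max_val` takes the values: 0 → 17 → 18

Answer: 18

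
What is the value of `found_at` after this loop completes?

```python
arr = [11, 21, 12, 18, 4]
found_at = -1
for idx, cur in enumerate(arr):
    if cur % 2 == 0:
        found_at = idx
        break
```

First even number index in [11, 21, 12, 18, 4]
`found_at` takes the values: -1 → 2

Answer: 2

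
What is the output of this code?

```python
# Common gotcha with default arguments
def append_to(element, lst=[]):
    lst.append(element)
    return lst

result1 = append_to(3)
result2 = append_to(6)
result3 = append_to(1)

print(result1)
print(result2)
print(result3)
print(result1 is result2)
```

Key concept: mutable default argument gotcha.
Step by step:
`result1 = append_to(3)` → result1 = [3]
`result2 = append_to(6)` → result1 = [3, 6] (same object as result2); result2 = [3, 6] (same object as result1)
`result3 = append_to(1)` → result1 = [3, 6, 1] (same object as result2, result3); result2 = [3, 6, 1] (same object as result1, result3); result3 = [3, 6, 1] (same object as result1, result2)
`print(result1)` → prints [3, 6, 1]
`print(result2)` → prints [3, 6, 1]
`print(result3)` → prints [3, 6, 1]
`print(result1 is result2)` → prints True

Answer:
[3, 6, 1]
[3, 6, 1]
[3, 6, 1]
True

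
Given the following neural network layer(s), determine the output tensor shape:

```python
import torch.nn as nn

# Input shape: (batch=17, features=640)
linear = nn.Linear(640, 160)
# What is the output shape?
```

Input: (17, 640) -> Output: (17, 160)

Answer: (17, 160)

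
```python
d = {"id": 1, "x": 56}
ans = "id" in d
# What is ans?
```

Trace:
`d = {"id": 1, "x": 56}` → d = {'id': 1, 'x': 56}
`ans = "id" in d` → ans = True
So ans = True

Answer: True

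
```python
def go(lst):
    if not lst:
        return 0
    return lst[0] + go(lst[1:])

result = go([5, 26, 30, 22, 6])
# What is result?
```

5 + 26 + 30 + 22 + 6 + 0 = 89

Answer: 89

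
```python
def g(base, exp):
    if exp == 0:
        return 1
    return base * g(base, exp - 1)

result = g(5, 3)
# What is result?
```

g(5, 3) = 5 * 5 * 5 = 125

Answer: 125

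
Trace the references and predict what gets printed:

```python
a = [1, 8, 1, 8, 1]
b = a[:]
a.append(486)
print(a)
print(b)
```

Key concept: slice [:] creates copy.
Step by step:
`a = [1, 8, 1, 8, 1]` → a = [1, 8, 1, 8, 1]
`b = a[:]` → b = [1, 8, 1, 8, 1]
`a.append(486)` → a = [1, 8, 1, 8, 1, 486]
`print(a)` → prints [1, 8, 1, 8, 1, 486]
`print(b)` → prints [1, 8, 1, 8, 1]

Answer:
[1, 8, 1, 8, 1, 486]
[1, 8, 1, 8, 1]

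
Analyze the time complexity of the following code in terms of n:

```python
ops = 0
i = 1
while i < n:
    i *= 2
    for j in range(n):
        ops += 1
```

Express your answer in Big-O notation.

Each loop level contributes: log n × n. Multiplying the contributions gives O(n log n).

Answer: O(n log n)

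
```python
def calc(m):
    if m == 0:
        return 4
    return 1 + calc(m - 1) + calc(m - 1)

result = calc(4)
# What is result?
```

calc(m) = 1 + 2·calc(m-1), calc(0)=4. Closed form: (4+1)·2^4 - 1 = 79.

Answer: 79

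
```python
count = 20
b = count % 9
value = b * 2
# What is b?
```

Trace:
`count = 20` → count = 20
`b = count % 9` → b = 2
`value = b * 2` → value = 4
So b = 2

Answer: 2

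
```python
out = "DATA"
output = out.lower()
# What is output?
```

Trace:
`out = "DATA"` → out = 'DATA'
`output = out.lower()` → output = 'data'
So output = 'data'

Answer: 'data'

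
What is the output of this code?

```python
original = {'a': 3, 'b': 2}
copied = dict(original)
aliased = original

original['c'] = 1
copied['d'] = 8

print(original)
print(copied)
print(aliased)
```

Key concept: dict() creates copy, assignment creates alias.
Step by step:
`original = {'a': 3, 'b': 2}` → original = {'a': 3, 'b': 2}
`copied = dict(original)` → copied = {'a': 3, 'b': 2}
`aliased = original` → aliased = {'a': 3, 'b': 2} (same object as original)
`original['c'] = 1` → original = {'a': 3, 'b': 2, 'c': 1} (same object as aliased); aliased = {'a': 3, 'b': 2, 'c': 1} (same object as original)
`copied['d'] = 8` → copied = {'a': 3, 'b': 2, 'd': 8}
`print(original)` → prints {'a': 3, 'b': 2, 'c': 1}
`print(copied)` → prints {'a': 3, 'b': 2, 'd': 8}
`print(aliased)` → prints {'a': 3, 'b': 2, 'c': 1}

Answer:
{'a': 3, 'b': 2, 'c': 1}
{'a': 3, 'b': 2, 'd': 8}
{'a': 3, 'b': 2, 'c': 1}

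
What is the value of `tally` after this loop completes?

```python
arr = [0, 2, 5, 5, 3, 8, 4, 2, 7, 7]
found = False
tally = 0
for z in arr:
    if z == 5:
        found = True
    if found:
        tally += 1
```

Count elements after first 5 in [0, 2, 5, 5, 3, 8, 4, 2, 7, 7]
`tally` takes the values: 0 → 1 → 2 → 3 → 4 → 5 → 6 → 7 → 8

Answer: 8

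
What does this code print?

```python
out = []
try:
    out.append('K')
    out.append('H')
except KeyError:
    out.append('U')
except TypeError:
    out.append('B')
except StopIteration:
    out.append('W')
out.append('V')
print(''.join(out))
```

Execution trace: 'K' (try body) → 'H' (try body, no exception) → 'V' (after the try/except). Output: KHV

Answer: KHV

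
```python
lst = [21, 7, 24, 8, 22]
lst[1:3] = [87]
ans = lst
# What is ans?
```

Trace:
`lst = [21, 7, 24, 8, 22]` → lst = [21, 7, 24, 8, 22]
`lst[1:3] = [87]` → lst = [21, 87, 8, 22]
`ans = lst` → ans = [21, 87, 8, 22]
So ans = [21, 87, 8, 22]

Answer: [21, 87, 8, 22]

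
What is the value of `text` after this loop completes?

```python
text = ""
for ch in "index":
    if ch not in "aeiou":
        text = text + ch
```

Remove vowels from 'index'
`text` takes the values: "" → "n" → "nd" → "ndx"

Answer: "ndx"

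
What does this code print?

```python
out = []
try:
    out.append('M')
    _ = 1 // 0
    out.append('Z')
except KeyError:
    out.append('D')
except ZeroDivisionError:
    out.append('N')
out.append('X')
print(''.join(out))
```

Execution trace: 'M' (try body) → 'N' (except ZeroDivisionError) → 'X' (after the try/except). Output: MNX

Answer: MNX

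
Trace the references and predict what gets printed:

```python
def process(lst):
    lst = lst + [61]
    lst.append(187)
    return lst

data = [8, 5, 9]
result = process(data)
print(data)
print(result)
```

Key concept: rebinding parameter vs mutation.
Step by step:
`data = [8, 5, 9]` → data = [8, 5, 9]
`result = process(data)` → result = [8, 5, 9, 61, 187]
`print(data)` → prints [8, 5, 9]
`print(result)` → prints [8, 5, 9, 61, 187]

Answer:
[8, 5, 9]
[8, 5, 9, 61, 187]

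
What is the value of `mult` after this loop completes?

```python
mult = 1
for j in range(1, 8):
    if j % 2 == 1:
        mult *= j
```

Product of odd numbers 1 to 7
`mult` takes the values: 1 → 3 → 15 → 105

Answer: 105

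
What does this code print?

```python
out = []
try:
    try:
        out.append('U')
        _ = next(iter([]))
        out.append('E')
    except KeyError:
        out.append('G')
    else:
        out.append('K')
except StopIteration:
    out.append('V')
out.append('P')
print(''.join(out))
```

Execution trace: 'U' (inner try body) → 'V' (outer except StopIteration) → 'P' (after the try/except). Output: UVP

Answer: UVP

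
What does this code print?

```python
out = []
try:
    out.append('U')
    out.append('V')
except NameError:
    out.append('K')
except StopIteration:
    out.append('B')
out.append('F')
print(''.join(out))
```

Execution trace: 'U' (try body) → 'V' (try body, no exception) → 'F' (after the try/except). Output: UVF

Answer: UVF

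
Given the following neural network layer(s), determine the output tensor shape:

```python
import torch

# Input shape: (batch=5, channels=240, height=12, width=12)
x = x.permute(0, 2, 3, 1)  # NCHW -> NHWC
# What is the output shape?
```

Input: (5, 240, 12, 12) -> Output: (5, 12, 12, 240)

Answer: (5, 12, 12, 240)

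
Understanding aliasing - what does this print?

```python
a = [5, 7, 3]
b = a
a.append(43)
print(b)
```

Key concept: basic list aliasing.
Step by step:
`a = [5, 7, 3]` → a = [5, 7, 3]
`b = a` → b = [5, 7, 3] (same object as a)
`a.append(43)` → a = [5, 7, 3, 43] (same object as b); b = [5, 7, 3, 43] (same object as a)
`print(b)` → prints [5, 7, 3, 43]

Answer: [5, 7, 3, 43]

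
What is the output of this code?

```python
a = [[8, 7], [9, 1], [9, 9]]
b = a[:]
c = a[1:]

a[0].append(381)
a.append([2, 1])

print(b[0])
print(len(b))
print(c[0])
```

Key concept: slice with nested mutation.
Step by step:
`a = [[8, 7], [9, 1], [9, 9]]` → a = [[8, 7], [9, 1], [9, 9]]
`b = a[:]` → b = [[8, 7], [9, 1], [9, 9]]
`c = a[1:]` → c = [[9, 1], [9, 9]]
`a[0].append(381)` → a = [[8, 7, 381], [9, 1], [9, 9]]; b = [[8, 7, 381], [9, 1], [9, 9]]
`a.append([2, 1])` → a = [[8, 7, 381], [9, 1], [9, 9], [2, 1]]
`print(b[0])` → prints [8, 7, 381]
`print(len(b))` → prints 3
`print(c[0])` → prints [9, 1]

Answer:
[8, 7, 381]
3
[9, 1]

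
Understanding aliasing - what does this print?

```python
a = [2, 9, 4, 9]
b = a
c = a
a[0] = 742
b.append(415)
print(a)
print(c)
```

Key concept: multiple aliases.
Step by step:
`a = [2, 9, 4, 9]` → a = [2, 9, 4, 9]
`b = a` → b = [2, 9, 4, 9] (same object as a)
`c = a` → c = [2, 9, 4, 9] (same object as a, b)
`a[0] = 742` → a = [742, 9, 4, 9] (same object as b, c); b = [742, 9, 4, 9] (same object as a, c); c = [742, 9, 4, 9] (same object as a, b)
`b.append(415)` → a = [742, 9, 4, 9, 415] (same object as b, c); b = [742, 9, 4, 9, 415] (same object as a, c); c = [742, 9, 4, 9, 415] (same object as a, b)
`print(a)` → prints [742, 9, 4, 9, 415]
`print(c)` → prints [742, 9, 4, 9, 415]

Answer:
[742, 9, 4, 9, 415]
[742, 9, 4, 9, 415]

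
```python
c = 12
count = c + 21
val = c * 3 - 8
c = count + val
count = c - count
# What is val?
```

Trace:
`c = 12` → c = 12
`count = c + 21` → count = 33
`val = c * 3 - 8` → val = 28
`c = count + val` → c = 61
`count = c - count` → count = 28
So val = 28

Answer: 28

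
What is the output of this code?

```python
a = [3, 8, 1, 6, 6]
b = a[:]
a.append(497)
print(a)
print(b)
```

Key concept: slice [:] creates copy.
Step by step:
`a = [3, 8, 1, 6, 6]` → a = [3, 8, 1, 6, 6]
`b = a[:]` → b = [3, 8, 1, 6, 6]
`a.append(497)` → a = [3, 8, 1, 6, 6, 497]
`print(a)` → prints [3, 8, 1, 6, 6, 497]
`print(b)` → prints [3, 8, 1, 6, 6]

Answer:
[3, 8, 1, 6, 6, 497]
[3, 8, 1, 6, 6]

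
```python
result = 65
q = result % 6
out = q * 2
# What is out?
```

Trace:
`result = 65` → result = 65
`q = result % 6` → q = 5
`out = q * 2` → out = 10
So out = 10

Answer: 10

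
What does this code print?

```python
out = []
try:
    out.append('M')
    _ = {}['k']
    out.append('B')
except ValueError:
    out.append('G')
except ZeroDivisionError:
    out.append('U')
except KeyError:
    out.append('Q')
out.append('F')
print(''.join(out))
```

Execution trace: 'M' (try body) → 'Q' (except KeyError) → 'F' (after the try/except). Output: MQF

Answer: MQF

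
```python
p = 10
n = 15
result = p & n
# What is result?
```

Trace:
`p = 10` → p = 10
`n = 15` → n = 15
`result = p & n` → result = 10
So result = 10

Answer: 10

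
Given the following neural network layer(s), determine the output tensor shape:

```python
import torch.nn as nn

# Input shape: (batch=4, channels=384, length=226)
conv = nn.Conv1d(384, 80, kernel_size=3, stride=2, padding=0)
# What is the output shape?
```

Input: (4, 384, 226) -> Output: (4, 80, 112)

Answer: (4, 80, 112)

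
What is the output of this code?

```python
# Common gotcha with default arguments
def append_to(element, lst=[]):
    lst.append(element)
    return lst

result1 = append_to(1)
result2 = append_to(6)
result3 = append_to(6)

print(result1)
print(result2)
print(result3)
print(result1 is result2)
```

Key concept: mutable default argument gotcha.
Step by step:
`result1 = append_to(1)` → result1 = [1]
`result2 = append_to(6)` → result1 = [1, 6] (same object as result2); result2 = [1, 6] (same object as result1)
`result3 = append_to(6)` → result1 = [1, 6, 6] (same object as result2, result3); result2 = [1, 6, 6] (same object as result1, result3); result3 = [1, 6, 6] (same object as result1, result2)
`print(result1)` → prints [1, 6, 6]
`print(result2)` → prints [1, 6, 6]
`print(result3)` → prints [1, 6, 6]
`print(result1 is result2)` → prints True

Answer:
[1, 6, 6]
[1, 6, 6]
[1, 6, 6]
True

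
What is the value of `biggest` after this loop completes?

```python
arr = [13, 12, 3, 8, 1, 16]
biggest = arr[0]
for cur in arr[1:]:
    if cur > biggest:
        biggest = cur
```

Maximum of [13, 12, 3, 8, 1, 16]
`biggest` takes the values: 13 → 16

Answer: 16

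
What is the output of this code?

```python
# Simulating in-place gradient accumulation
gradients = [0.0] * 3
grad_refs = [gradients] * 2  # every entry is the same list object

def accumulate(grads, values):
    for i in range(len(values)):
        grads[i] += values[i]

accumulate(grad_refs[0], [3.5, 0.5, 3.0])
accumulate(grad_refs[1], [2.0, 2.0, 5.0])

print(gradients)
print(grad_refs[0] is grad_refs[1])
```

Key concept: gradient accumulation aliasing.
Step by step:
`gradients = [0.0] * 3` → gradients = [0.0, 0.0, 0.0]
`grad_refs = [gradients] * 2` → grad_refs = [[0.0, 0.0, 0.0], [0.0, 0.0, 0.0]]
`accumulate(grad_refs[0], [3.5, 0.5, 3.0])` → gradients = [3.5, 0.5, 3.0]; grad_refs = [[3.5, 0.5, 3.0], [3.5, 0.5, 3.0]]
`accumulate(grad_refs[1], [2.0, 2.0, 5.0])` → gradients = [5.5, 2.5, 8.0]; grad_refs = [[5.5, 2.5, 8.0], [5.5, 2.5, 8.0]]
`print(gradients)` → prints [5.5, 2.5, 8.0]
`print(grad_refs[0] is grad_refs[1])` → prints True

Answer:
[5.5, 2.5, 8.0]
True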